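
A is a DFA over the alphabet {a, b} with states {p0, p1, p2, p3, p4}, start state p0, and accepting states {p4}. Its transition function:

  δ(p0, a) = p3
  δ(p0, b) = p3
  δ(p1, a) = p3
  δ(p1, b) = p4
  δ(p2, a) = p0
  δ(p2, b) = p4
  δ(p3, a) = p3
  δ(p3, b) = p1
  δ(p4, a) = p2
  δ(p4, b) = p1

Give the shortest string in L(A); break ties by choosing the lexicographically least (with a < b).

A breadth-first search from p0 reaches an accepting state first via the path p0 → p3 → p1 → p4 on input abb.
No string of length < 3 is accepted (BFS exhausts all shorter strings without reaching an accepting state), and abb is the lexicographically least accepting string of length 3.

abb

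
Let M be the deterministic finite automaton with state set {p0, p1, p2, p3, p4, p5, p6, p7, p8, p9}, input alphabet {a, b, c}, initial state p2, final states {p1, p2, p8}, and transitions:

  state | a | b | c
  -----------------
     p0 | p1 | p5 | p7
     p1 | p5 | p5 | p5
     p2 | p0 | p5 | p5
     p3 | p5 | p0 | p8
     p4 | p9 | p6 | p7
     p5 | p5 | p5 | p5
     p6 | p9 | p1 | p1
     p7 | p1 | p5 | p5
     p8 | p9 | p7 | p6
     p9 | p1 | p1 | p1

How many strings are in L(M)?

3

The useful subgraph on states {p0, p1, p2, p7} is acyclic, so L(M) is finite; the longest accepting path visits 4 useful states, giving maximum string length 3.
Counting accepting paths from p2 by length: 1 of length 0, 1 of length 2, 1 of length 3. Total 3.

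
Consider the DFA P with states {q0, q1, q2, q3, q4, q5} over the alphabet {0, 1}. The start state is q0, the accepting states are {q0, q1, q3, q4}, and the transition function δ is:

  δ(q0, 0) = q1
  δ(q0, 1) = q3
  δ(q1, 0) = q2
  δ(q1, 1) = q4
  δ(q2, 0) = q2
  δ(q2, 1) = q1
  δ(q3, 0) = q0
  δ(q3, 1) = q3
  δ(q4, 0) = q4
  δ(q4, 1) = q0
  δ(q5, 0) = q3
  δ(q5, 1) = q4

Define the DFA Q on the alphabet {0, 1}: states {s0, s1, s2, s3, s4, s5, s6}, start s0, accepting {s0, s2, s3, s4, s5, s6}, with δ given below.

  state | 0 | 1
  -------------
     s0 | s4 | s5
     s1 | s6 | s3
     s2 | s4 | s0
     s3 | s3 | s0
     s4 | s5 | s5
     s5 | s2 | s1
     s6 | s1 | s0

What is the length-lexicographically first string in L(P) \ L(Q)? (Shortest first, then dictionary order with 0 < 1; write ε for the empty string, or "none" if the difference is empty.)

The string 11 is accepted by P but not by Q.
No shorter string lies in the difference, and 11 is the lexicographically first length-2 string in L(P) \ L(Q).

11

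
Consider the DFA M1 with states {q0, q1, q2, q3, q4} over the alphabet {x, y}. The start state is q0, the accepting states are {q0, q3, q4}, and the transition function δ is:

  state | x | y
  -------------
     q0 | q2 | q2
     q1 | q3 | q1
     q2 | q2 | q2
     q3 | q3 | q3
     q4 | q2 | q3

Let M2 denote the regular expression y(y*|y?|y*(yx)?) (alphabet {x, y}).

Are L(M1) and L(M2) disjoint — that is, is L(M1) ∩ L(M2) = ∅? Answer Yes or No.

Converting the expression M2 to a DFA (subset construction, then merging equivalent states) gives the minimal DFA with states {r0, r1, r2, r3, r4}, start state r0, accepting states {r2, r3, r4} and transitions r0: x→r1, y→r2; r1: x→r1, y→r1; r2: x→r1, y→r3; r3: x→r4, y→r3; r4: x→r1, y→r1.
Exploring the product automaton M1 × M2 from the start pair (q0, r0), following both machines on each input symbol, reaches 5 state pairs: (q0, r0), (q2, r1), (q2, r2), (q2, r3), (q2, r4).
M1 accepts in {q0, q3, q4} and M2 accepts in {r2, r3, r4}; no reachable pair has both components accepting, so no string drives both machines to acceptance simultaneously and L(M1) ∩ L(M2) = ∅.
So no string is accepted by both, and the intersection is empty.

Yes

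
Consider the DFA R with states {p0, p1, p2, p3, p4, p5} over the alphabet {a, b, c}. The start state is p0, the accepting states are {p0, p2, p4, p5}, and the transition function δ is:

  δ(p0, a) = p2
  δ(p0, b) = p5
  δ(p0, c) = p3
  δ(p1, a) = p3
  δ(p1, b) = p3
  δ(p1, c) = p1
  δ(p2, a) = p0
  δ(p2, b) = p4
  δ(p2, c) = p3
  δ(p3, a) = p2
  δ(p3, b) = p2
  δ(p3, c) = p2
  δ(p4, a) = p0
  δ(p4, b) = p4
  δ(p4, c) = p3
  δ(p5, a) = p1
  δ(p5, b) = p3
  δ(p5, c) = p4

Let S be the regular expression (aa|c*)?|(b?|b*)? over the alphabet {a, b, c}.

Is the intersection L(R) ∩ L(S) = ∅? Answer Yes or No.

The empty string ε is accepted by both R and S.
Hence L(R) ∩ L(S) ≠ ∅.

No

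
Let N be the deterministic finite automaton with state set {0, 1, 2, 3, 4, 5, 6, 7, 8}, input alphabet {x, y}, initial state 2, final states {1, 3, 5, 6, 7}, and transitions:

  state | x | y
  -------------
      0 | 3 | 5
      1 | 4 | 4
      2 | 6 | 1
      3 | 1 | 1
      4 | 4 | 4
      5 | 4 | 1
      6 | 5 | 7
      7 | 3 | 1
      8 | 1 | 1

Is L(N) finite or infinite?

finite

The useful states (reachable from 2 and able to reach an accepting state) are {1, 2, 3, 5, 6, 7}.
Restricted to these states the transition graph has no cycle, so every accepting path has bounded length and L is finite.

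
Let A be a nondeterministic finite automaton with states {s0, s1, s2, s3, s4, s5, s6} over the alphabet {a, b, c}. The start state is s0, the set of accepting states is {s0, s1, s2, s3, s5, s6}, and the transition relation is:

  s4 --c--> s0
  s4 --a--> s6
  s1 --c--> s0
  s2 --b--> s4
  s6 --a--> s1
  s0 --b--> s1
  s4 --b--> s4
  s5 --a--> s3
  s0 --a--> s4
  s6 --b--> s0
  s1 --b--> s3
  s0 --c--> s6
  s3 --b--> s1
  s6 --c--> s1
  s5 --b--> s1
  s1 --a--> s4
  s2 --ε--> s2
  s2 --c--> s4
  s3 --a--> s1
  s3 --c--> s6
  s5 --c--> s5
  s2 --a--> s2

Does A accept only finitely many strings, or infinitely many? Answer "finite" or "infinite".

infinite

State s0 is reachable from the start and can reach an accepting state, and it lies on the cycle s0 → s1 → s0.
Traversing that cycle any number of times yields accepted strings of unbounded length, so the language is infinite.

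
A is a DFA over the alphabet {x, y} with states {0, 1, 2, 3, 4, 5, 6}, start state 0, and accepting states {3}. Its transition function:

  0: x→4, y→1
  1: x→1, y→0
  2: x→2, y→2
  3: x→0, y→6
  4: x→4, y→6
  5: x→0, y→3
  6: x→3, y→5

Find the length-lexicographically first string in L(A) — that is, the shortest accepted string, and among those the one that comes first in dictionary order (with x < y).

xyx

A breadth-first search from 0 reaches an accepting state first via the path 0 → 4 → 6 → 3 on input xyx.
No string of length < 3 is accepted (BFS exhausts all shorter strings without reaching an accepting state), and xyx is the lexicographically least accepting string of length 3.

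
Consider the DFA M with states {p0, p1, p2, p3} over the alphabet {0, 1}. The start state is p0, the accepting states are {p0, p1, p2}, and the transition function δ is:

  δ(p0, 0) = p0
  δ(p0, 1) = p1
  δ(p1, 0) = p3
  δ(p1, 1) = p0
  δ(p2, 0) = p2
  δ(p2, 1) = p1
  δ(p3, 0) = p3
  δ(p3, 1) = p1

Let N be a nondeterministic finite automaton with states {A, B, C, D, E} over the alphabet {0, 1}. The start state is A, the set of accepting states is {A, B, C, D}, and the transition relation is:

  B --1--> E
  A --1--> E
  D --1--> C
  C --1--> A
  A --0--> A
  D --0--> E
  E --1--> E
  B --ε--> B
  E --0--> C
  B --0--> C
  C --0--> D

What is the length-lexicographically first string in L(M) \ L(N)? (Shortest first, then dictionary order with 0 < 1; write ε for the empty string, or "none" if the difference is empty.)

1

The string 1 is accepted by M but not by N.
No shorter string lies in the difference, and 1 is the lexicographically first length-1 string in L(M) \ L(N).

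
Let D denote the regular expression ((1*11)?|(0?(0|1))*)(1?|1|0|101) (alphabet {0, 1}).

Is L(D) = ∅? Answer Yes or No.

No

The empty string ε matches the expression, so it belongs to L(D).
Since L(D) contains at least one string, it is not empty.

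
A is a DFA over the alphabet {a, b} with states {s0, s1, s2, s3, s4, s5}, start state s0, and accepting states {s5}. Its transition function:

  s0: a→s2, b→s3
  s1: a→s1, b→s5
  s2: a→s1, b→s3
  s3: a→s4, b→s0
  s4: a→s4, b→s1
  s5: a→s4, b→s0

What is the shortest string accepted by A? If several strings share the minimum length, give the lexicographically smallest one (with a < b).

aab

A breadth-first search from s0 reaches an accepting state first via the path s0 → s2 → s1 → s5 on input aab.
No string of length < 3 is accepted (BFS exhausts all shorter strings without reaching an accepting state), and aab is the lexicographically least accepting string of length 3.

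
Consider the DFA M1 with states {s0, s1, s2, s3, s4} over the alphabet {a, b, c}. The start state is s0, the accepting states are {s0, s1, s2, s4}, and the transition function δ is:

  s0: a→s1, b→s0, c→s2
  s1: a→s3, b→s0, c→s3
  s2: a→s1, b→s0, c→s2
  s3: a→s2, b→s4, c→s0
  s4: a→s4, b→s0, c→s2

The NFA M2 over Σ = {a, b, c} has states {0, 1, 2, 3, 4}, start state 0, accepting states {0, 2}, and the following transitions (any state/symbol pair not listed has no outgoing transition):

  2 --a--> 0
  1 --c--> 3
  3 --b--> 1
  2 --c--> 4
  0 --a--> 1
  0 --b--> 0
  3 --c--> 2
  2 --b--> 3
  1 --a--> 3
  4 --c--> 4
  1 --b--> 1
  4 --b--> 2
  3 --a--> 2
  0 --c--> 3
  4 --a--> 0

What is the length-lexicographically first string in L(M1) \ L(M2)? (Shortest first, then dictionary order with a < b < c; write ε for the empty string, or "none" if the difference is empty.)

The string a is accepted by M1 but not by M2.
No shorter string lies in the difference, and a is the lexicographically first length-1 string in L(M1) \ L(M2).

a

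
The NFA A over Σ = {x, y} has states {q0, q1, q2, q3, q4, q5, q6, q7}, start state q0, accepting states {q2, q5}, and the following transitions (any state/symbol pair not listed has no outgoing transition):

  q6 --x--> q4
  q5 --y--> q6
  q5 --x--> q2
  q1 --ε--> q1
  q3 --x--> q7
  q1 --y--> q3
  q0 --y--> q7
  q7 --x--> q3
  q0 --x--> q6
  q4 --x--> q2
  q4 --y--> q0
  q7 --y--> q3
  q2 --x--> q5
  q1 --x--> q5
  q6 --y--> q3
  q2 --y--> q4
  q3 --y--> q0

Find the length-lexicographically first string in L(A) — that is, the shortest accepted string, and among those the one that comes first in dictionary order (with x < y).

A breadth-first search from q0 reaches an accepting state first via the path q0 → q6 → q4 → q2 on input xxx.
No string of length < 3 is accepted (BFS exhausts all shorter strings without reaching an accepting state), and xxx is the lexicographically least accepting string of length 3.

xxx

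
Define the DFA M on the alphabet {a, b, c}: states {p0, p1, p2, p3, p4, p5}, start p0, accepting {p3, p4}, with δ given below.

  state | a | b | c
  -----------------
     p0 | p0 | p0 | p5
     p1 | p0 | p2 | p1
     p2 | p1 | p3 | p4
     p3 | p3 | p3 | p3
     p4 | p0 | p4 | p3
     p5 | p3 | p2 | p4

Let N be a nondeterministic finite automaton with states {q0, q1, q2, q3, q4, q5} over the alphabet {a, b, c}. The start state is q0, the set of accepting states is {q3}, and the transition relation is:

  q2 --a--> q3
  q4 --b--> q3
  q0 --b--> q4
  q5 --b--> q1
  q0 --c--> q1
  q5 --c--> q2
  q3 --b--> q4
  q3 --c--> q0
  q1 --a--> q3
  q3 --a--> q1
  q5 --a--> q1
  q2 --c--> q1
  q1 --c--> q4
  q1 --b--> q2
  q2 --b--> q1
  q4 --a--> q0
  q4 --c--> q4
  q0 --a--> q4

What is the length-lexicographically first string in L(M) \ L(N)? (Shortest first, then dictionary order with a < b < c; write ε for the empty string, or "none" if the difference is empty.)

The string cc is accepted by M but not by N.
No shorter string lies in the difference, and cc is the lexicographically first length-2 string in L(M) \ L(N).

cc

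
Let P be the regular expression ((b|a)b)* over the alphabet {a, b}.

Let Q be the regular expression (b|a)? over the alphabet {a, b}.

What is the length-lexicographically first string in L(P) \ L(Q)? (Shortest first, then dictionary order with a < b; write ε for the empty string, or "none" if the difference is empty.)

The string ab is accepted by P but not by Q.
No shorter string lies in the difference, and ab is the lexicographically first length-2 string in L(P) \ L(Q).

ab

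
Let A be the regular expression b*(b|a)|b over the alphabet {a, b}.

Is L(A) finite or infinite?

infinite

The expression contains a Kleene star applied to a subexpression that matches at least one nonempty string, so it matches strings of unbounded length.
Hence L(A) is infinite.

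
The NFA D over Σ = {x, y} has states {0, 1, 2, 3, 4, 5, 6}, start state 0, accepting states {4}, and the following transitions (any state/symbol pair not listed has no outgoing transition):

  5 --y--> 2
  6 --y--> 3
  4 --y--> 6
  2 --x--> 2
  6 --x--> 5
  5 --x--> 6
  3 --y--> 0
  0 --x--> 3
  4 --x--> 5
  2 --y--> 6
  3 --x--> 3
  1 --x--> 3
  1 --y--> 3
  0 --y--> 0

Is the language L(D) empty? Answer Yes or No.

Yes

The states reachable from the start state are {0, 3}.
None of the accepting states {4} is reachable, so no string is accepted and L(D) = ∅.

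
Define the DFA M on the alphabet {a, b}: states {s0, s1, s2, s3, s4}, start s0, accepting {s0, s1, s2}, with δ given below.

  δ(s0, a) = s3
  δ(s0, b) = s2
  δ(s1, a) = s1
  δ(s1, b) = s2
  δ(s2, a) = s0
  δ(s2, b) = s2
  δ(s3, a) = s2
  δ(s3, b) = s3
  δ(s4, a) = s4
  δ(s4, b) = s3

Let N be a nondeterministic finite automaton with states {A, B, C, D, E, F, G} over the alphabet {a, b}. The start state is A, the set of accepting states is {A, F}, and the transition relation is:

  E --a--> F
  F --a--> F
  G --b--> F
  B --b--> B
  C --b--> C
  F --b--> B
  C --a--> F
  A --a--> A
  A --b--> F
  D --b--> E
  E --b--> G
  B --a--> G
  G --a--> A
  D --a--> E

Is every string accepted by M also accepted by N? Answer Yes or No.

The string bb is in L(M) but not in L(N).
So L(M) ⊄ L(N).

No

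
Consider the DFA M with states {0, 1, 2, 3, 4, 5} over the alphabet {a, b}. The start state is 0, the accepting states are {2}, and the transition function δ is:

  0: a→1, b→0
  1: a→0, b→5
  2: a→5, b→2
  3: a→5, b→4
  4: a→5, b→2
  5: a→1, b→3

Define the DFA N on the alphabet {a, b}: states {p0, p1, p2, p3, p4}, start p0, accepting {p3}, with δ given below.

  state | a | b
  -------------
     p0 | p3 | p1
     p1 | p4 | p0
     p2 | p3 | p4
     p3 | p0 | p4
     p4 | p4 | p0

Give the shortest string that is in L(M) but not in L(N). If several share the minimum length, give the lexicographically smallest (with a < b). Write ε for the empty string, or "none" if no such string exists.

The string abbbb is accepted by M but not by N.
No shorter string lies in the difference, and abbbb is the lexicographically first length-5 string in L(M) \ L(N).

abbbb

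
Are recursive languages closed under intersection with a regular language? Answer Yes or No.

A regular language is decidable (simulate its DFA), so run that check and the decider for L and accept iff both accept; everything halts.
So the recursive languages are closed under intersection with a regular language.

Yes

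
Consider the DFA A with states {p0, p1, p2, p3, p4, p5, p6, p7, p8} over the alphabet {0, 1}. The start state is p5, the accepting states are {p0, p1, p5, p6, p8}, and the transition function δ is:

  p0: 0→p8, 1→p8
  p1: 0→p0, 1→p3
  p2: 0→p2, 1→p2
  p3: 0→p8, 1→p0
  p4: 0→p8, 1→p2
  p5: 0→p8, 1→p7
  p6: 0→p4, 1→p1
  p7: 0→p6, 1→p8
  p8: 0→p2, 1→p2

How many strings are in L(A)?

The useful subgraph on states {p0, p1, p3, p4, p5, p6, p7, p8} is acyclic, so L(A) is finite; the longest accepting path visits 7 useful states, giving maximum string length 6.
Counting accepting paths from p5 by length: 1 of length 0, 1 of length 1, 2 of length 2, 1 of length 3, 2 of length 4, 4 of length 5, 2 of length 6. Total 13.

13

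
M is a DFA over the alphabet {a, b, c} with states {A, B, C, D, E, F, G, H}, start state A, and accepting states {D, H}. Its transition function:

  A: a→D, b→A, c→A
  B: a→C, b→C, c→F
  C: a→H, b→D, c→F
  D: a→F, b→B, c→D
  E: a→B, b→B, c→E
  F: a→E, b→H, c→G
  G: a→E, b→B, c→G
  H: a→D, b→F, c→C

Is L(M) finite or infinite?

State A is reachable from the start and can reach an accepting state, and it lies on the cycle A → A.
Traversing that cycle any number of times yields accepted strings of unbounded length, so the language is infinite.

infinite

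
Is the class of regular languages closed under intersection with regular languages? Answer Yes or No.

Yes

This is a special case of closure under intersection: the product of the two DFAs, accepting on F₁ × F₂, recognises the intersection.
So the regular languages are closed under intersection with a regular language.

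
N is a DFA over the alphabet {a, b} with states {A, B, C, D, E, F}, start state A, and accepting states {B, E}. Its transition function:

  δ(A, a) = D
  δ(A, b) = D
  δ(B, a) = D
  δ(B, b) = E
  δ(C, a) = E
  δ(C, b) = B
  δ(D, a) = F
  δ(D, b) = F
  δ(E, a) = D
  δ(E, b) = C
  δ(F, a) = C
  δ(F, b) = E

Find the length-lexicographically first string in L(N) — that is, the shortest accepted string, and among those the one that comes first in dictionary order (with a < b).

aab

A breadth-first search from A reaches an accepting state first via the path A → D → F → E on input aab.
No string of length < 3 is accepted (BFS exhausts all shorter strings without reaching an accepting state), and aab is the lexicographically least accepting string of length 3.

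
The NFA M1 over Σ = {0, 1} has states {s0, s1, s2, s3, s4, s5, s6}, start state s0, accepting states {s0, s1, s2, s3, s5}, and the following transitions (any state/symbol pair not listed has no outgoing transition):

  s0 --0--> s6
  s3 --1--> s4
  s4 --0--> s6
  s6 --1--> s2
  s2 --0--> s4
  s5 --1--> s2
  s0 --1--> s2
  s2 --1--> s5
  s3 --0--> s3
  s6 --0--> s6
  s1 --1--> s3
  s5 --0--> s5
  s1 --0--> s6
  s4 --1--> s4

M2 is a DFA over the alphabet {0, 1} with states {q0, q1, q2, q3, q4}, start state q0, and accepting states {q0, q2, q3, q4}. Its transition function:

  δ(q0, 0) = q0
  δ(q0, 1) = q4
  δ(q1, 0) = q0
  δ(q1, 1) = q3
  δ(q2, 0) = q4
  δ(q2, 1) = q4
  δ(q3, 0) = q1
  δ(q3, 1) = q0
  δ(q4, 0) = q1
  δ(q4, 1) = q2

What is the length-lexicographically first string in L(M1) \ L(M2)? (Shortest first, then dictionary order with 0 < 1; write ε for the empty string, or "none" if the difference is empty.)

1100

The string 1100 is accepted by M1 but not by M2.
No shorter string lies in the difference, and 1100 is the lexicographically first length-4 string in L(M1) \ L(M2).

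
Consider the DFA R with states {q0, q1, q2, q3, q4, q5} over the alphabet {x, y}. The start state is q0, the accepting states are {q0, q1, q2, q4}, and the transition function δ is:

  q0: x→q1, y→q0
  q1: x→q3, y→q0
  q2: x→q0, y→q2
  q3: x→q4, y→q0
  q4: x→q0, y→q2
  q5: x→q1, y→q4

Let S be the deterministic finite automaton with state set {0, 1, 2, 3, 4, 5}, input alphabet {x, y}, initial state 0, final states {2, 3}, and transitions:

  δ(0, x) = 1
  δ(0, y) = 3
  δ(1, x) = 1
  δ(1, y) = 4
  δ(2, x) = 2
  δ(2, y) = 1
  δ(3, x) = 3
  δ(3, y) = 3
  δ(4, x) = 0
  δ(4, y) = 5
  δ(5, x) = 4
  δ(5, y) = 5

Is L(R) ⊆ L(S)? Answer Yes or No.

No

The empty string ε is in L(R) but not in L(S).
So L(R) ⊄ L(S).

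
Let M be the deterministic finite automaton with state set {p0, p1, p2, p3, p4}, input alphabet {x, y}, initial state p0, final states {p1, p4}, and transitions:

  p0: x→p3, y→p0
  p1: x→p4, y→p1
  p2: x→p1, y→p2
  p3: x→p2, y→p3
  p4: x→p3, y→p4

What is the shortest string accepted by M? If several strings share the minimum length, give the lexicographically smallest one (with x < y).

A breadth-first search from p0 reaches an accepting state first via the path p0 → p3 → p2 → p1 on input xxx.
No string of length < 3 is accepted (BFS exhausts all shorter strings without reaching an accepting state), and xxx is the lexicographically least accepting string of length 3.

xxx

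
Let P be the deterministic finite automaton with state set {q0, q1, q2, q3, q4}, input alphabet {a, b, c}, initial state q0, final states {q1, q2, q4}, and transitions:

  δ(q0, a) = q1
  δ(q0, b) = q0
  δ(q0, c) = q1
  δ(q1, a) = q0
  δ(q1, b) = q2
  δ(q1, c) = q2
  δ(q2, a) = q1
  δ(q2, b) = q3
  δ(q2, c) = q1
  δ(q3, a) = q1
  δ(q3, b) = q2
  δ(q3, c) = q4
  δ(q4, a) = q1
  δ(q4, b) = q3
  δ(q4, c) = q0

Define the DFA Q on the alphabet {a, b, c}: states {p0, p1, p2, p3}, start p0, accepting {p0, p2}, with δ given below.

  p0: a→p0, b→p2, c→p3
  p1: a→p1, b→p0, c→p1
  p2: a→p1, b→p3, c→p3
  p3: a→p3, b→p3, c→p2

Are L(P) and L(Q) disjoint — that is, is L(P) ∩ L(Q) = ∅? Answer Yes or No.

The string a is accepted by both P and Q.
Hence L(P) ∩ L(Q) ≠ ∅.

No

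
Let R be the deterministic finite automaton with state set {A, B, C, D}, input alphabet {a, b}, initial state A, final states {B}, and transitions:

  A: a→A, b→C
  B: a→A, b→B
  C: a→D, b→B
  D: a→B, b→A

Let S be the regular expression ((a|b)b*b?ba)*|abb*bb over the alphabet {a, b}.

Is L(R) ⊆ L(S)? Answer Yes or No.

No

The string bb is in L(R) but not in L(S).
So L(R) ⊄ L(S).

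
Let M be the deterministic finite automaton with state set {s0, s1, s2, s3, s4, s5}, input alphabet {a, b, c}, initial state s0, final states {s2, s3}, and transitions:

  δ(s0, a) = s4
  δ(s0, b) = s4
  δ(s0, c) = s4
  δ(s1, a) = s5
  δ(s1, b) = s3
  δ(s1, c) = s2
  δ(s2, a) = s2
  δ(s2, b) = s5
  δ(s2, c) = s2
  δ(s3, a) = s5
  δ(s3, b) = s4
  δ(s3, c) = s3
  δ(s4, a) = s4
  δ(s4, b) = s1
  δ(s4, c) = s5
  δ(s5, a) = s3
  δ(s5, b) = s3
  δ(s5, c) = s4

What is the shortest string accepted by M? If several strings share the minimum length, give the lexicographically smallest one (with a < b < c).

abb

A breadth-first search from s0 reaches an accepting state first via the path s0 → s4 → s1 → s3 on input abb.
No string of length < 3 is accepted (BFS exhausts all shorter strings without reaching an accepting state), and abb is the lexicographically least accepting string of length 3.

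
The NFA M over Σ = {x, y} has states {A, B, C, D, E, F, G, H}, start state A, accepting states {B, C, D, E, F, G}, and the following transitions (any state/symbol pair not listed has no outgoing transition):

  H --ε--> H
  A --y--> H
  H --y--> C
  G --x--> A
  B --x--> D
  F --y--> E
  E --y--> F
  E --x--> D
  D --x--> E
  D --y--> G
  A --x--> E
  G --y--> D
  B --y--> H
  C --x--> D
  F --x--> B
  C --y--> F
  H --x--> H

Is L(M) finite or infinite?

infinite

State E is reachable from the start and can reach an accepting state, and it lies on the cycle E → D → E.
Traversing that cycle any number of times yields accepted strings of unbounded length, so the language is infinite.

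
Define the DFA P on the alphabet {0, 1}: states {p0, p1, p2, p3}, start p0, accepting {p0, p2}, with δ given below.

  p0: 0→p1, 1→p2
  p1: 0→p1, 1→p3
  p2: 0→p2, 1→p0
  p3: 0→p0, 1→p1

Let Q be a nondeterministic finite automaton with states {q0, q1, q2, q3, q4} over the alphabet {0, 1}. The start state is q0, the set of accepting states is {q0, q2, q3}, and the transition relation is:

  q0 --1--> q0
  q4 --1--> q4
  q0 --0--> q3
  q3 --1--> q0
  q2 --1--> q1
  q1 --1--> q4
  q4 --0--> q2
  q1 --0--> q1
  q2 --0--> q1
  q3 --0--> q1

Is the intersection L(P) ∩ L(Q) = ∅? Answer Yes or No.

No

The empty string ε is accepted by both P and Q.
Hence L(P) ∩ L(Q) ≠ ∅.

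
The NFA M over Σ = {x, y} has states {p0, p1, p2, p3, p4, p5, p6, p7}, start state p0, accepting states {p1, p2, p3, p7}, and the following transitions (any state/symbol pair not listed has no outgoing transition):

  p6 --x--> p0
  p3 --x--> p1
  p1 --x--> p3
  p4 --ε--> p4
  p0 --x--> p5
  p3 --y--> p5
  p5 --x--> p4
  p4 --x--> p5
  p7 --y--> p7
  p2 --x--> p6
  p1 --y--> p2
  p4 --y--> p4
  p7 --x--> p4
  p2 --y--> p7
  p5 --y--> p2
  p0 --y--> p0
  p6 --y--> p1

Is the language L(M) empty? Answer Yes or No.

No

The string xy is accepted: the run p0 → p5 → p2 ends in the accepting state p2.
Since at least one string is accepted, L(M) is not empty.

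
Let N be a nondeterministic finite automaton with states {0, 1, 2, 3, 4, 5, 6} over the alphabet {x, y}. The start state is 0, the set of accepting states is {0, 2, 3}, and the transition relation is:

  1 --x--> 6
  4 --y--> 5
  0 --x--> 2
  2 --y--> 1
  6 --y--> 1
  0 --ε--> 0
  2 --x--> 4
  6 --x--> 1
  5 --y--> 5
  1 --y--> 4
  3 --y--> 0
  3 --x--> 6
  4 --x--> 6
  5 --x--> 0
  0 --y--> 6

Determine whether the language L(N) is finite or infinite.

infinite

State 0 is reachable from the start and can reach an accepting state, and it lies on the cycle 0 → 2 → 1 → 4 → 5 → 0.
Traversing that cycle any number of times yields accepted strings of unbounded length, so the language is infinite.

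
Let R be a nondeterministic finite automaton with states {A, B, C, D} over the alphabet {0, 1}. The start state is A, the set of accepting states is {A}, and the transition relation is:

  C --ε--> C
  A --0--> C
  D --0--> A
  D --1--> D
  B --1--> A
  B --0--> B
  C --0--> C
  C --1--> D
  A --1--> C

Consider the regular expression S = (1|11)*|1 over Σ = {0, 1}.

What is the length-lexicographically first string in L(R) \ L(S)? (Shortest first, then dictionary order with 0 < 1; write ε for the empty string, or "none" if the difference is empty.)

The string 010 is accepted by R but not by S.
No shorter string lies in the difference, and 010 is the lexicographically first length-3 string in L(R) \ L(S).

010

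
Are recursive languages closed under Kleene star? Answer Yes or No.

Yes

For an input w of length n, decide by dynamic programming over positions 0..n whether w factors into blocks from L, calling the decider for L on each of the O(n²) substrings; every call halts, so this decides L*.
So the recursive languages are closed under Kleene star.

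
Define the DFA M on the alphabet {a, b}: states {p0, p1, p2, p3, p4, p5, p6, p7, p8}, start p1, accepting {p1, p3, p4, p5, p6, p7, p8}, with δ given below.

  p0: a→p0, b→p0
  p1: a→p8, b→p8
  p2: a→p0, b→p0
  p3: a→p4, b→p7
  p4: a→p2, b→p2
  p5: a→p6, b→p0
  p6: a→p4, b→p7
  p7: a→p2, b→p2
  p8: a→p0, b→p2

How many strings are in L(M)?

The useful subgraph on states {p1, p8} is acyclic, so L(M) is finite; the longest accepting path visits 2 useful states, giving maximum string length 1.
Counting accepting paths from p1 by length: 1 of length 0, 2 of length 1. Total 3.

3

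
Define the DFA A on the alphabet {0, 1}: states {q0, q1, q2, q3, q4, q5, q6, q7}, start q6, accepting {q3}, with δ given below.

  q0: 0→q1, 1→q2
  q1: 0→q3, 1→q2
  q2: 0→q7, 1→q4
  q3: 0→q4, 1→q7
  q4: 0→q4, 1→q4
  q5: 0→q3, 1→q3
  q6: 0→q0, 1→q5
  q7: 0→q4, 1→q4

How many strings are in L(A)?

3

The useful subgraph on states {q0, q1, q3, q5, q6} is acyclic, so L(A) is finite; the longest accepting path visits 4 useful states, giving maximum string length 3.
Counting accepting paths from q6 by length: 2 of length 2, 1 of length 3. Total 3.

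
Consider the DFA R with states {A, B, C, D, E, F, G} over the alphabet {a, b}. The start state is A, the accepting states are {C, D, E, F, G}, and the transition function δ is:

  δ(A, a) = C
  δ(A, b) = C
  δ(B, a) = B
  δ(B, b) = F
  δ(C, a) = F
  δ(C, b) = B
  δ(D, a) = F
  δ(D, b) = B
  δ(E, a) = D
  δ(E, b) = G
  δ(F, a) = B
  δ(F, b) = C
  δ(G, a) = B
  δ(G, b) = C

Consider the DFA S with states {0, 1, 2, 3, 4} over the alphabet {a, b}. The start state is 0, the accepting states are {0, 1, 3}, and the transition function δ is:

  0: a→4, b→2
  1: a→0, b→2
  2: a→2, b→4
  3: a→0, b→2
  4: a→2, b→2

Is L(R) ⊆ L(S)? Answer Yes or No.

The string a is in L(R) but not in L(S).
So L(R) ⊄ L(S).

No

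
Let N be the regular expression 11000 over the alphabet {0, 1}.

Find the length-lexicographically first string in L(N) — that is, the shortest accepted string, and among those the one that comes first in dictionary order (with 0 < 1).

By inspection of the expression, no string of length less than 5 matches, and 11000 is the lexicographically first match of length 5.

11000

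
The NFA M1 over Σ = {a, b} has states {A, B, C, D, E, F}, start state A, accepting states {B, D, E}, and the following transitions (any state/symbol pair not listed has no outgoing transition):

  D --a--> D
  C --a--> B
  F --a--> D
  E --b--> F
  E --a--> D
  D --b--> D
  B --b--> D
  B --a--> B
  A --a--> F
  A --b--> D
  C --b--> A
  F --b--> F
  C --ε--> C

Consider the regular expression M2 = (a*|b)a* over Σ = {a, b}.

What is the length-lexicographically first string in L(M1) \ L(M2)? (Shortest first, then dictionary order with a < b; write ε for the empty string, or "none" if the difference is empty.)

bb

The string bb is accepted by M1 but not by M2.
No shorter string lies in the difference, and bb is the lexicographically first length-2 string in L(M1) \ L(M2).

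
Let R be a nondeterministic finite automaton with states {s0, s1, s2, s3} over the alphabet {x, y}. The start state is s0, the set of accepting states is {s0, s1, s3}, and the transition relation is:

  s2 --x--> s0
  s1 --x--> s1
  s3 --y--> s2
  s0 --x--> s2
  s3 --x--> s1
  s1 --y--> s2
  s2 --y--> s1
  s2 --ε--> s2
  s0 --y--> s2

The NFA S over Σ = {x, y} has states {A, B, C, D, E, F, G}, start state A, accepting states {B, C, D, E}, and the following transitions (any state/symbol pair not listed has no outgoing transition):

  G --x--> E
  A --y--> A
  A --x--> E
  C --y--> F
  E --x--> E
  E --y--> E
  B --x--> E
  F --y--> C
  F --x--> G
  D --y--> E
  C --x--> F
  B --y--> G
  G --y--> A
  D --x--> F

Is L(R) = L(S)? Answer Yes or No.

The empty string ε is accepted by R but rejected by S.
So L(R) ≠ L(S).

No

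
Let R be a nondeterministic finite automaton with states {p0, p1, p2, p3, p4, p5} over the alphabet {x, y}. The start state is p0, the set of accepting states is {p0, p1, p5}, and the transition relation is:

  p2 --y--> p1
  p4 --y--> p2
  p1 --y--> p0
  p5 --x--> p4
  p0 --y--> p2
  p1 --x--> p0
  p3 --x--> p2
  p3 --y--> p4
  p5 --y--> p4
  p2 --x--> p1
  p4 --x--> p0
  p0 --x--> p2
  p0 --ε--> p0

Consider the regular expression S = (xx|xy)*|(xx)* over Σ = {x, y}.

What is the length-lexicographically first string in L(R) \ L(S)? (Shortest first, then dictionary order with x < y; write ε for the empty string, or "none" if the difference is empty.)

yx

The string yx is accepted by R but not by S.
No shorter string lies in the difference, and yx is the lexicographically first length-2 string in L(R) \ L(S).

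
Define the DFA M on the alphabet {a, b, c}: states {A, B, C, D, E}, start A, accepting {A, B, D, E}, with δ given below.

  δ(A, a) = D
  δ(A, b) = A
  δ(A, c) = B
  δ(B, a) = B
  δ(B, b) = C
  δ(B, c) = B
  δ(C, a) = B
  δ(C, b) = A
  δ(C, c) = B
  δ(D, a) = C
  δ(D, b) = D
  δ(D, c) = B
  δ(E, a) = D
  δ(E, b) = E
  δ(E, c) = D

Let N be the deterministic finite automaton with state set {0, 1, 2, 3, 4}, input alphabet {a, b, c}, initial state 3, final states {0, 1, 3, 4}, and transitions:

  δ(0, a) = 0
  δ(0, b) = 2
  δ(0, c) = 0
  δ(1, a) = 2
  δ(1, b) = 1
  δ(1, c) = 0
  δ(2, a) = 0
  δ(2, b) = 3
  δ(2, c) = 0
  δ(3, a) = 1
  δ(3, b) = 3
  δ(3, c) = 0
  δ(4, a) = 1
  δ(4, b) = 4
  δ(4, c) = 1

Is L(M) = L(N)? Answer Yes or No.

Yes

Exploring the product automaton M × N from the start pair (A, 3), following both machines on each input symbol, reaches 4 state pairs: (A, 3), (D, 1), (B, 0), (C, 2).
M accepts in {A, B, D, E} and N accepts in {0, 1, 3, 4}. In every reachable pair the two components are either both accepting — (A, 3), (D, 1), (B, 0) — or both non-accepting, so no string is accepted by exactly one of the machines: L(M) \ L(N) and L(N) \ L(M) are both empty.
Hence every string is accepted by M iff it is accepted by N, and the two languages coincide.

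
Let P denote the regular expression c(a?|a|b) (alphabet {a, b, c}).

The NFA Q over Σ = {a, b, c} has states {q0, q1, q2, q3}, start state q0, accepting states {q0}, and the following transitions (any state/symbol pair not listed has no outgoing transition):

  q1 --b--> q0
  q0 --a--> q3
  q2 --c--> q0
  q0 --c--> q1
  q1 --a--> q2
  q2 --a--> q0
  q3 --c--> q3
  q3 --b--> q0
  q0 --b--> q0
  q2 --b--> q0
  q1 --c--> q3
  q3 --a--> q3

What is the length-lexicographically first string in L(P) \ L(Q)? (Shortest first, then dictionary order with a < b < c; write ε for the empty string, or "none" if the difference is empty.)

c

The string c is accepted by P but not by Q.
No shorter string lies in the difference, and c is the lexicographically first length-1 string in L(P) \ L(Q).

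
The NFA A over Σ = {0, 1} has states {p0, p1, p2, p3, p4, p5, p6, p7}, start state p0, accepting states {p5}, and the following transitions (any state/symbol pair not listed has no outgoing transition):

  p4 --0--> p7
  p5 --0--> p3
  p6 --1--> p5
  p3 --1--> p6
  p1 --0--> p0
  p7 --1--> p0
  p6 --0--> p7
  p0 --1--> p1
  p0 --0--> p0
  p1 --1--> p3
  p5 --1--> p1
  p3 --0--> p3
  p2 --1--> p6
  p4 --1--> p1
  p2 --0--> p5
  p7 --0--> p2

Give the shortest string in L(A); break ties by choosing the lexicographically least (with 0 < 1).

1111

A breadth-first search from p0 reaches an accepting state first via the path p0 → p1 → p3 → p6 → p5 on input 1111.
No string of length < 4 is accepted (BFS exhausts all shorter strings without reaching an accepting state), and 1111 is the lexicographically least accepting string of length 4.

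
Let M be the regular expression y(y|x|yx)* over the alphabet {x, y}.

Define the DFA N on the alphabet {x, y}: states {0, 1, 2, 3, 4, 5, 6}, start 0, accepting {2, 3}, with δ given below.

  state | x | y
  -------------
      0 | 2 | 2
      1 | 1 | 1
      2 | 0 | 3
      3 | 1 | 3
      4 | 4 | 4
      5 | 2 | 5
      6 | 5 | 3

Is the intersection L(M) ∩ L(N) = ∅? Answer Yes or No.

No

The string y is accepted by both M and N.
Hence L(M) ∩ L(N) ≠ ∅.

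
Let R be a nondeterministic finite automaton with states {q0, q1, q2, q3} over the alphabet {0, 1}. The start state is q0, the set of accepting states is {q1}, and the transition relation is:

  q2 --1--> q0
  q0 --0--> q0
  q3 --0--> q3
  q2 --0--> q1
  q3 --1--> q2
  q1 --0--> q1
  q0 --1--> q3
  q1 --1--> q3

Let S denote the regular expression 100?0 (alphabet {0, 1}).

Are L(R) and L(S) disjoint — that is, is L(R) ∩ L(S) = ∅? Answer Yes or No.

Yes

Converting the expression S to a DFA (subset construction, then merging equivalent states) gives the minimal DFA with states {s0, s1, s2, s3, s4, s5}, start state s0, accepting states {s4, s5} and transitions s0: 0→s1, 1→s2; s1: 0→s1, 1→s1; s2: 0→s3, 1→s1; s3: 0→s4, 1→s1; s4: 0→s5, 1→s1; s5: 0→s1, 1→s1.
Exploring the product automaton R × S from the start pair (q0, s0), following both machines on each input symbol, reaches 9 state pairs: (q0, s0), (q0, s1), (q3, s2), (q3, s1), (q3, s3), (q2, s1), (q3, s4), (q1, s1), (q3, s5).
R accepts in {q1} and S accepts in {s4, s5}; no reachable pair has both components accepting, so no string drives both machines to acceptance simultaneously and L(R) ∩ L(S) = ∅.
So no string is accepted by both, and the intersection is empty.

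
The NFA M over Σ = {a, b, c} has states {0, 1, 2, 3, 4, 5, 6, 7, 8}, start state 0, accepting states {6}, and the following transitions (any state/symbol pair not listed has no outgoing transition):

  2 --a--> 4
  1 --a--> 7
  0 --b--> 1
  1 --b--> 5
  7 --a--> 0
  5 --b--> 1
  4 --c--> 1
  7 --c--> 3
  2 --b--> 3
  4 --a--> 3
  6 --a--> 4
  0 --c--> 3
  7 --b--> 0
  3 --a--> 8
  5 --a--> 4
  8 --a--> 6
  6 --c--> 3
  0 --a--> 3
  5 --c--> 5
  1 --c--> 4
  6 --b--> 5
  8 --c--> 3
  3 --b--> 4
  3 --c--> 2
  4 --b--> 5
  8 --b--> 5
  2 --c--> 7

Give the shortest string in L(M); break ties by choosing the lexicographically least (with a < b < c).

A breadth-first search from 0 reaches an accepting state first via the path 0 → 3 → 8 → 6 on input aaa.
No string of length < 3 is accepted (BFS exhausts all shorter strings without reaching an accepting state), and aaa is the lexicographically least accepting string of length 3.

aaa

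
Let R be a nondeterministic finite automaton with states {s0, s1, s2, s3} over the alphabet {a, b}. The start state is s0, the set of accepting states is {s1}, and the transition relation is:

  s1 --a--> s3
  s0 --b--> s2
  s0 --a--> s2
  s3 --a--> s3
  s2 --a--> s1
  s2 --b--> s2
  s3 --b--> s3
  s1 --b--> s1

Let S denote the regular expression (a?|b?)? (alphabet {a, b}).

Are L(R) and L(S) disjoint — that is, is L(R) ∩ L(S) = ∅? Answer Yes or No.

Converting the expression S to a DFA (subset construction, then merging equivalent states) gives the minimal DFA with states {r0, r1, r2}, start state r0, accepting states {r0, r1} and transitions r0: a→r1, b→r1; r1: a→r2, b→r2; r2: a→r2, b→r2.
Exploring the product automaton R × S from the start pair (s0, r0), following both machines on each input symbol, reaches 5 state pairs: (s0, r0), (s2, r1), (s1, r2), (s2, r2), (s3, r2).
R accepts in {s1} and S accepts in {r0, r1}; no reachable pair has both components accepting, so no string drives both machines to acceptance simultaneously and L(R) ∩ L(S) = ∅.
So no string is accepted by both, and the intersection is empty.

Yes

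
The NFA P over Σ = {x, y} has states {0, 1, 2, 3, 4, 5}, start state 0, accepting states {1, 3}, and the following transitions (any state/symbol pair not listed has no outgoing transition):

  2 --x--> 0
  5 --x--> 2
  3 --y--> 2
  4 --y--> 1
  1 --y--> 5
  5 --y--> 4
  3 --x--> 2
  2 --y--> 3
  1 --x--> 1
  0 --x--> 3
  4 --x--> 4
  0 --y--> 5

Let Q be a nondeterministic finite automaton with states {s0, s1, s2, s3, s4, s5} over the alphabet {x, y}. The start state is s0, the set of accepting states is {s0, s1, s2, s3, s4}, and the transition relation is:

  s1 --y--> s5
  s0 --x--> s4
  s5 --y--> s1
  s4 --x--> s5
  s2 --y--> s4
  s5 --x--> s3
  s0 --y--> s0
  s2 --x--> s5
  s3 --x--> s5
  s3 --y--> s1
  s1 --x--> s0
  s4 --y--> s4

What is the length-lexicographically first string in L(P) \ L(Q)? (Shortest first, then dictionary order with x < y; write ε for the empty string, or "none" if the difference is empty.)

The string xxxx is accepted by P but not by Q.
No shorter string lies in the difference, and xxxx is the lexicographically first length-4 string in L(P) \ L(Q).

xxxx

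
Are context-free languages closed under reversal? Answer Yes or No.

Reversing the right-hand side of every production of a context-free grammar for L gives a context-free grammar for Lᴿ (induction on derivation length).
So the context-free languages are closed under reversal.

Yes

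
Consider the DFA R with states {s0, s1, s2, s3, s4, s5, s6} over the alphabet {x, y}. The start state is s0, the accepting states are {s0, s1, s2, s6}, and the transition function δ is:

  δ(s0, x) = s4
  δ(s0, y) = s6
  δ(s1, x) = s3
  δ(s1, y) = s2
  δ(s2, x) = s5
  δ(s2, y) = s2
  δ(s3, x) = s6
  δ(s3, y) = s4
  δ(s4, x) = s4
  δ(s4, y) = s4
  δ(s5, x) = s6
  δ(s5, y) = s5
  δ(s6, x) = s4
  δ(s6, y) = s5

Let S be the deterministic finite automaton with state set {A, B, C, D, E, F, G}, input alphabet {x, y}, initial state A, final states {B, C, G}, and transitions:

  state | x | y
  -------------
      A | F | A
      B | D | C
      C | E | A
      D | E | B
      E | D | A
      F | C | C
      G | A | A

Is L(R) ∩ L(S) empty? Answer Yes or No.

Exploring the product automaton R × S from the start pair (s0, A), following both machines on each input symbol, reaches 12 state pairs: (s0, A), (s4, F), (s6, A), (s4, C), (s5, A), (s4, E), (s4, A), (s6, F), (s4, D), (s5, C), (s4, B), (s6, E).
R accepts in {s0, s1, s2, s6} and S accepts in {B, C, G}; no reachable pair has both components accepting, so no string drives both machines to acceptance simultaneously and L(R) ∩ L(S) = ∅.
So no string is accepted by both, and the intersection is empty.

Yes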